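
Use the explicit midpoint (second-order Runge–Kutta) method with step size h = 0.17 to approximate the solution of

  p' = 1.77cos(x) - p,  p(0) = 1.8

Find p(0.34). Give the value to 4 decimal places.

Midpoint: k1 = f(x_n, p_n); k2 = f(x_n + h/2, p_n + (h/2)·k1); p_{n+1} = p_n + h·k2.
x=0.000000, p=1.800000:
  k1 = f(0.000000, 1.800000) = -0.030000
  k2 = f(0.085000, 1.797450) = -0.033840
  p ← 1.800000 + 0.17·(-0.033840) = 1.794247
x=0.170000, p=1.794247:
  k1 = f(0.170000, 1.794247) = -0.049762
  k2 = f(0.255000, 1.790017) = -0.077253
  p ← 1.794247 + 0.17·(-0.077253) = 1.781114
p(0.34) ≈ 1.7811

1.7811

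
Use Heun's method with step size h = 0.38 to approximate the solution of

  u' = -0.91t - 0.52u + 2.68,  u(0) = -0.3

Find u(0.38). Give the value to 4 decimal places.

0.6055

Heun: k1 = f(t_n, u_n); k2 = f(t_n + h, u_n + h·k1); u_{n+1} = u_n + (h/2)·(k1 + k2).
t=0.000000, u=-0.300000:
  k1 = f(0.000000, -0.300000) = 2.836000
  k2 = f(0.380000, 0.777680) = 1.929806
  u ← -0.300000 + (0.38/2)·(2.836000 + 1.929806) = 0.605503
u(0.38) ≈ 0.6055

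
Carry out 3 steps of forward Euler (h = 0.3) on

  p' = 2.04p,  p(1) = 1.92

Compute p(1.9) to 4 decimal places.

Euler: p_{n+1} = p_n + h·f(x_n, p_n).
x=1.000000, p=1.920000: f=3.916800 → p ← 1.920000 + 0.3·3.916800 = 3.095040
x=1.300000, p=3.095040: f=6.313882 → p ← 3.095040 + 0.3·6.313882 = 4.989204
x=1.600000, p=4.989204: f=10.177977 → p ← 4.989204 + 0.3·10.177977 = 8.042598
p(1.9) ≈ 8.0426

8.0426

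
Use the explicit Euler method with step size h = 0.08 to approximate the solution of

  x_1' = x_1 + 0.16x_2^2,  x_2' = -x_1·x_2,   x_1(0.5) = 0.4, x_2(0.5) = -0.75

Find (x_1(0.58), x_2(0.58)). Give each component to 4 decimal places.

Euler on (x_1,x_2): x_1_{n+1} = x_1_n + h·x_1', x_2_{n+1} = x_2_n + h·x_2'.
0.500000: (0.400000, -0.750000); f=(0.490000, 0.300000) → (0.439200, -0.726000)
(x_1(0.58), x_2(0.58)) ≈ (0.4392, -0.7260)

0.4392, -0.7260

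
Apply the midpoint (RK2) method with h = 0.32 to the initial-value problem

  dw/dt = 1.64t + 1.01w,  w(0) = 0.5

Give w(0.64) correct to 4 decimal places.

1.3404

Midpoint: k1 = f(t_n, w_n); k2 = f(t_n + h/2, w_n + (h/2)·k1); w_{n+1} = w_n + h·k2.
t=0.000000, w=0.500000:
  k1 = f(0.000000, 0.500000) = 0.505000
  k2 = f(0.160000, 0.580800) = 0.849008
  w ← 0.500000 + 0.32·0.849008 = 0.771683
t=0.320000, w=0.771683:
  k1 = f(0.320000, 0.771683) = 1.304199
  k2 = f(0.480000, 0.980354) = 1.777358
  w ← 0.771683 + 0.32·1.777358 = 1.340437
w(0.64) ≈ 1.3404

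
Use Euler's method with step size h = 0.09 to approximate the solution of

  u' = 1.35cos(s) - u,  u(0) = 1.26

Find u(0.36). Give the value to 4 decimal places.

Euler: u_{n+1} = u_n + h·f(s_n, u_n).
s=0.000000, u=1.260000: f=0.090000 → u ← 1.260000 + 0.09·0.090000 = 1.268100
s=0.090000, u=1.268100: f=0.076436 → u ← 1.268100 + 0.09·0.076436 = 1.274979
s=0.180000, u=1.274979: f=0.053210 → u ← 1.274979 + 0.09·0.053210 = 1.279768
s=0.270000, u=1.279768: f=0.021323 → u ← 1.279768 + 0.09·0.021323 = 1.281687
u(0.36) ≈ 1.2817

1.2817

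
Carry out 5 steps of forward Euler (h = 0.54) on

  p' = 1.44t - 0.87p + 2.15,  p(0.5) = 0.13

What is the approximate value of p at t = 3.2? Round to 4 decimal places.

Euler: p_{n+1} = p_n + h·f(t_n, p_n).
t=0.500000, p=0.130000: f=2.756900 → p ← 0.130000 + 0.54·2.756900 = 1.618726
t=1.040000, p=1.618726: f=2.239308 → p ← 1.618726 + 0.54·2.239308 = 2.827953
t=1.580000, p=2.827953: f=1.964881 → p ← 2.827953 + 0.54·1.964881 = 3.888988
t=2.120000, p=3.888988: f=1.819380 → p ← 3.888988 + 0.54·1.819380 = 4.871454
t=2.660000, p=4.871454: f=1.742235 → p ← 4.871454 + 0.54·1.742235 = 5.812261
p(3.2) ≈ 5.8123

5.8123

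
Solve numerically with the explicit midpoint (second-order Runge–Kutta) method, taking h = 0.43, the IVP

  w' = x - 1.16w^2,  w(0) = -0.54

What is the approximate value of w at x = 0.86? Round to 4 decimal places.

-0.5636

Midpoint: k1 = f(x_n, w_n); k2 = f(x_n + h/2, w_n + (h/2)·k1); w_{n+1} = w_n + h·k2.
x=0.000000, w=-0.540000:
  k1 = f(0.000000, -0.540000) = -0.338256
  k2 = f(0.215000, -0.612725) = -0.220501
  w ← -0.540000 + 0.43·(-0.220501) = -0.634815
x=0.430000, w=-0.634815:
  k1 = f(0.430000, -0.634815) = -0.037469
  k2 = f(0.645000, -0.642871) = 0.165591
  w ← -0.634815 + 0.43·0.165591 = -0.563611
w(0.86) ≈ -0.5636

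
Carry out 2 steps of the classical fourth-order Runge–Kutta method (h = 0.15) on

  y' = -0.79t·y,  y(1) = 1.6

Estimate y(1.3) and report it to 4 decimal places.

RK4: k1 = f(t_n, y_n); k2 = f(t_n + h/2, y_n + (h/2)·k1); k3 = f(t_n + h/2, y_n + (h/2)·k2); k4 = f(t_n + h, y_n + h·k3); y_{n+1} = y_n + (h/6)·(k1 + 2k2 + 2k3 + k4).
t=1.000000, y=1.600000:
  k1 = f(1.000000, 1.600000) = -1.264000
  k2 = f(1.075000, 1.505200) = -1.278291
  k3 = f(1.075000, 1.504128) = -1.277381
  k4 = f(1.150000, 1.408393) = -1.279525
  y ← 1.600000 + (0.15/6)·(k1 + 2k2 + 2k3 + k4) = 1.408628
t=1.150000, y=1.408628:
  k1 = f(1.150000, 1.408628) = -1.279739
  k2 = f(1.225000, 1.312648) = -1.270315
  k3 = f(1.225000, 1.313355) = -1.270999
  k4 = f(1.300000, 1.217978) = -1.250864
  y ← 1.408628 + (0.15/6)·(k1 + 2k2 + 2k3 + k4) = 1.218298
y(1.3) ≈ 1.2183

1.2183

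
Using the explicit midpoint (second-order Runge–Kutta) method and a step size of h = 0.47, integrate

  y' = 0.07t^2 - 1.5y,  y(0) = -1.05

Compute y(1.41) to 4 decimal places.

Midpoint: k1 = f(t_n, y_n); k2 = f(t_n + h/2, y_n + (h/2)·k1); y_{n+1} = y_n + h·k2.
t=0.000000, y=-1.050000:
  k1 = f(0.000000, -1.050000) = 1.575000
  k2 = f(0.235000, -0.679875) = 1.023678
  y ← -1.050000 + 0.47·1.023678 = -0.568871
t=0.470000, y=-0.568871:
  k1 = f(0.470000, -0.568871) = 0.868770
  k2 = f(0.705000, -0.364710) = 0.581857
  y ← -0.568871 + 0.47·0.581857 = -0.295398
t=0.940000, y=-0.295398:
  k1 = f(0.940000, -0.295398) = 0.504949
  k2 = f(1.175000, -0.176735) = 0.361747
  y ← -0.295398 + 0.47·0.361747 = -0.125377
y(1.41) ≈ -0.1254

-0.1254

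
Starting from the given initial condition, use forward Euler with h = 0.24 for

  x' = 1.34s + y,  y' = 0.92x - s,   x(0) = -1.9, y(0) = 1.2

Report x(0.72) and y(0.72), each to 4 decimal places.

Euler on (x,y): x_{n+1} = x_n + h·x', y_{n+1} = y_n + h·y'.
0.000000: (-1.900000, 1.200000); f=(1.200000, -1.748000) → (-1.612000, 0.780480)
0.240000: (-1.612000, 0.780480); f=(1.102080, -1.723040) → (-1.347501, 0.366950)
0.480000: (-1.347501, 0.366950); f=(1.010150, -1.719701) → (-1.105065, -0.045778)
(x(0.72), y(0.72)) ≈ (-1.1051, -0.0458)

-1.1051, -0.0458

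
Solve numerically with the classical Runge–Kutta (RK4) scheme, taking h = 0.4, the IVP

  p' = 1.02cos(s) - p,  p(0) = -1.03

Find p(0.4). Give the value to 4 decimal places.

RK4: k1 = f(s_n, p_n); k2 = f(s_n + h/2, p_n + (h/2)·k1); k3 = f(s_n + h/2, p_n + (h/2)·k2); k4 = f(s_n + h, p_n + h·k3); p_{n+1} = p_n + (h/6)·(k1 + 2k2 + 2k3 + k4).
s=0.000000, p=-1.030000:
  k1 = f(0.000000, -1.030000) = 2.050000
  k2 = f(0.200000, -0.620000) = 1.619668
  k3 = f(0.200000, -0.706066) = 1.705734
  k4 = f(0.400000, -0.347706) = 1.287188
  p ← -1.030000 + (0.4/6)·(k1 + 2k2 + 2k3 + k4) = -0.364134
p(0.4) ≈ -0.3641

-0.3641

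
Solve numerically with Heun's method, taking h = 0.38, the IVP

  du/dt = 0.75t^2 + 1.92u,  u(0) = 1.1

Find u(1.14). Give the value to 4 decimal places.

Heun: k1 = f(t_n, u_n); k2 = f(t_n + h, u_n + h·k1); u_{n+1} = u_n + (h/2)·(k1 + k2).
t=0.000000, u=1.100000:
  k1 = f(0.000000, 1.100000) = 2.112000
  k2 = f(0.380000, 1.902560) = 3.761215
  u ← 1.100000 + (0.38/2)·(2.112000 + 3.761215) = 2.215911
t=0.380000, u=2.215911:
  k1 = f(0.380000, 2.215911) = 4.362849
  k2 = f(0.760000, 3.873793) = 7.870883
  u ← 2.215911 + (0.38/2)·(4.362849 + 7.870883) = 4.540320
t=0.760000, u=4.540320:
  k1 = f(0.760000, 4.540320) = 9.150614
  k2 = f(1.140000, 8.017554) = 16.368403
  u ← 4.540320 + (0.38/2)·(9.150614 + 16.368403) = 9.388933
u(1.14) ≈ 9.3889

9.3889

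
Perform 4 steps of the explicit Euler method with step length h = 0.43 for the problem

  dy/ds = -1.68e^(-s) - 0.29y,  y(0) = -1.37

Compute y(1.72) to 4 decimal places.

Euler: y_{n+1} = y_n + h·f(s_n, y_n).
s=0.000000, y=-1.370000: f=-1.282700 → y ← -1.370000 + 0.43·(-1.282700) = -1.921561
s=0.430000, y=-1.921561: f=-0.535603 → y ← -1.921561 + 0.43·(-0.535603) = -2.151870
s=0.860000, y=-2.151870: f=-0.086870 → y ← -2.151870 + 0.43·(-0.086870) = -2.189224
s=1.290000, y=-2.189224: f=0.172420 → y ← -2.189224 + 0.43·0.172420 = -2.115084
y(1.72) ≈ -2.1151

-2.1151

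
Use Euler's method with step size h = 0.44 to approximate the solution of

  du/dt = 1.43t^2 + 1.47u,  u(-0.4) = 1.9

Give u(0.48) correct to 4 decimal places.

5.3195

Euler: u_{n+1} = u_n + h·f(t_n, u_n).
t=-0.400000, u=1.900000: f=3.021800 → u ← 1.900000 + 0.44·3.021800 = 3.229592
t=0.040000, u=3.229592: f=4.749788 → u ← 3.229592 + 0.44·4.749788 = 5.319499
u(0.48) ≈ 5.3195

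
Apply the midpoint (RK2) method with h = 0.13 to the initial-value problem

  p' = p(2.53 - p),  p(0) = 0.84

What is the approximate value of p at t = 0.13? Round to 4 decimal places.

Midpoint: k1 = f(t_n, p_n); k2 = f(t_n + h/2, p_n + (h/2)·k1); p_{n+1} = p_n + h·k2.
t=0.000000, p=0.840000:
  k1 = f(0.000000, 0.840000) = 1.419600
  k2 = f(0.065000, 0.932274) = 1.489518
  p ← 0.840000 + 0.13·1.489518 = 1.033637
p(0.13) ≈ 1.0336

1.0336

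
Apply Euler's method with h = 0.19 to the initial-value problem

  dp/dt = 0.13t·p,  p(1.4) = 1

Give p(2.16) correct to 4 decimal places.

Euler: p_{n+1} = p_n + h·f(t_n, p_n).
t=1.400000, p=1.000000: f=0.182000 → p ← 1.000000 + 0.19·0.182000 = 1.034580
t=1.590000, p=1.034580: f=0.213848 → p ← 1.034580 + 0.19·0.213848 = 1.075211
t=1.780000, p=1.075211: f=0.248804 → p ← 1.075211 + 0.19·0.248804 = 1.122484
t=1.970000, p=1.122484: f=0.287468 → p ← 1.122484 + 0.19·0.287468 = 1.177103
p(2.16) ≈ 1.1771

1.1771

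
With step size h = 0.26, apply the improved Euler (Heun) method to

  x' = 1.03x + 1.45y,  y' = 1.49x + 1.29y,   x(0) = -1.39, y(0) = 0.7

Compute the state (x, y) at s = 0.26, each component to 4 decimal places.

Heun on (x,y): k1 = f(s_n, state_n); k2 = f(s_n + h, state_n + h·k1); state_{n+1} = state_n + (h/2)·(k1 + k2).
0.000000: (-1.390000, 0.700000)
  k1 = (-0.416700, -1.168100)
  predictor → (-1.498342, 0.396294)
  k2 = (-0.968666, -1.721310)
  → (-1.570098, 0.324377)
(x(0.26), y(0.26)) ≈ (-1.5701, 0.3244)

-1.5701, 0.3244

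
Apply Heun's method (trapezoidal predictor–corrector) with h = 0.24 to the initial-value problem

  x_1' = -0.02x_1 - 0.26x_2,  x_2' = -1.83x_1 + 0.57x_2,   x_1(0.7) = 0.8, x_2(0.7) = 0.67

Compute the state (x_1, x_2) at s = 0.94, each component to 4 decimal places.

Heun on (x_1,x_2): k1 = f(s_n, state_n); k2 = f(s_n + h, state_n + h·k1); state_{n+1} = state_n + (h/2)·(k1 + k2).
0.700000: (0.800000, 0.670000)
  k1 = (-0.190200, -1.082100)
  predictor → (0.754352, 0.410296)
  k2 = (-0.121764, -1.146595)
  → (0.762564, 0.402557)
(x_1(0.94), x_2(0.94)) ≈ (0.7626, 0.4026)

0.7626, 0.4026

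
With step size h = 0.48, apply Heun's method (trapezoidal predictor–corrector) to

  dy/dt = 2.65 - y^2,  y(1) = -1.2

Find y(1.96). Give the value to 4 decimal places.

Heun: k1 = f(t_n, y_n); k2 = f(t_n + h, y_n + h·k1); y_{n+1} = y_n + (h/2)·(k1 + k2).
t=1.000000, y=-1.200000:
  k1 = f(1.000000, -1.200000) = 1.210000
  k2 = f(1.480000, -0.619200) = 2.266591
  y ← -1.200000 + (0.48/2)·(1.210000 + 2.266591) = -0.365618
t=1.480000, y=-0.365618:
  k1 = f(1.480000, -0.365618) = 2.516323
  k2 = f(1.960000, 0.842217) = 1.940670
  y ← -0.365618 + (0.48/2)·(2.516323 + 1.940670) = 0.704060
y(1.96) ≈ 0.7041

0.7041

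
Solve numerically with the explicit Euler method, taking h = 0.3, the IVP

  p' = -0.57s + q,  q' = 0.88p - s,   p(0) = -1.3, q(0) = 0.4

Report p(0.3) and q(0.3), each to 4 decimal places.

-1.1800, 0.0568

Euler on (p,q): p_{n+1} = p_n + h·p', q_{n+1} = q_n + h·q'.
0.000000: (-1.300000, 0.400000); f=(0.400000, -1.144000) → (-1.180000, 0.056800)
(p(0.3), q(0.3)) ≈ (-1.1800, 0.0568)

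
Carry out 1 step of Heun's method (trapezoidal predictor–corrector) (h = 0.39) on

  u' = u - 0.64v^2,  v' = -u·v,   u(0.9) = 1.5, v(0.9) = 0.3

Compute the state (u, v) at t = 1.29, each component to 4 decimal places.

2.1815, 0.1622

Heun on (u,v): k1 = f(t_n, state_n); k2 = f(t_n + h, state_n + h·k1); state_{n+1} = state_n + (h/2)·(k1 + k2).
0.900000: (1.500000, 0.300000)
  k1 = (1.442400, -0.450000)
  predictor → (2.062536, 0.124500)
  k2 = (2.052616, -0.256786)
  → (2.181528, 0.162177)
(u(1.29), v(1.29)) ≈ (2.1815, 0.1622)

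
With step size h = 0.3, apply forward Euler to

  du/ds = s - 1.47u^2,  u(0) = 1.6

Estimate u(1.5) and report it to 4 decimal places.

0.8384

Euler: u_{n+1} = u_n + h·f(s_n, u_n).
s=0.000000, u=1.600000: f=-3.763200 → u ← 1.600000 + 0.3·(-3.763200) = 0.471040
s=0.300000, u=0.471040: f=-0.026162 → u ← 0.471040 + 0.3·(-0.026162) = 0.463192
s=0.600000, u=0.463192: f=0.284617 → u ← 0.463192 + 0.3·0.284617 = 0.548577
s=0.900000, u=0.548577: f=0.457624 → u ← 0.548577 + 0.3·0.457624 = 0.685864
s=1.200000, u=0.685864: f=0.508499 → u ← 0.685864 + 0.3·0.508499 = 0.838413
u(1.5) ≈ 0.8384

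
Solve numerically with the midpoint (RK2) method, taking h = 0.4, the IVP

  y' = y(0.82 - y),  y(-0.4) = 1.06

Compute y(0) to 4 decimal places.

0.9837

Midpoint: k1 = f(x_n, y_n); k2 = f(x_n + h/2, y_n + (h/2)·k1); y_{n+1} = y_n + h·k2.
x=-0.400000, y=1.060000:
  k1 = f(-0.400000, 1.060000) = -0.254400
  k2 = f(-0.200000, 1.009120) = -0.190845
  y ← 1.060000 + 0.4·(-0.190845) = 0.983662
y(0) ≈ 0.9837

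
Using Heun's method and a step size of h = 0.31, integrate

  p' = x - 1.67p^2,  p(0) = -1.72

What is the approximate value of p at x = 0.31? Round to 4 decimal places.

Heun: k1 = f(x_n, p_n); k2 = f(x_n + h, p_n + h·k1); p_{n+1} = p_n + (h/2)·(k1 + k2).
x=0.000000, p=-1.720000:
  k1 = f(0.000000, -1.720000) = -4.940528
  k2 = f(0.310000, -3.251564) = -17.346353
  p ← -1.720000 + (0.31/2)·(-4.940528 + (-17.346353)) = -5.174467
p(0.31) ≈ -5.1745

-5.1745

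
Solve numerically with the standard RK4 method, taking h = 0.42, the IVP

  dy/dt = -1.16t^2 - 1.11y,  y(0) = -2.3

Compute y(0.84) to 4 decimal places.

RK4: k1 = f(t_n, y_n); k2 = f(t_n + h/2, y_n + (h/2)·k1); k3 = f(t_n + h/2, y_n + (h/2)·k2); k4 = f(t_n + h, y_n + h·k3); y_{n+1} = y_n + (h/6)·(k1 + 2k2 + 2k3 + k4).
t=0.000000, y=-2.300000:
  k1 = f(0.000000, -2.300000) = 2.553000
  k2 = f(0.210000, -1.763870) = 1.906740
  k3 = f(0.210000, -1.899585) = 2.057383
  k4 = f(0.420000, -1.435899) = 1.389224
  y ← -2.300000 + (0.42/6)·(k1 + 2k2 + 2k3 + k4) = -1.469067
t=0.420000, y=-1.469067:
  k1 = f(0.420000, -1.469067) = 1.426041
  k2 = f(0.630000, -1.169599) = 0.837850
  k3 = f(0.630000, -1.293119) = 0.974958
  k4 = f(0.840000, -1.059585) = 0.357643
  y ← -1.469067 + (0.42/6)·(k1 + 2k2 + 2k3 + k4) = -1.090416
y(0.84) ≈ -1.0904

-1.0904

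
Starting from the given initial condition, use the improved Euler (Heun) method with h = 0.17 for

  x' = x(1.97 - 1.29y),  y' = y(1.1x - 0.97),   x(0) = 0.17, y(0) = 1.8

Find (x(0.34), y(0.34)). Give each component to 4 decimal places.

0.1664, 1.3775

Heun on (x,y): k1 = f(t_n, state_n); k2 = f(t_n + h, state_n + h·k1); state_{n+1} = state_n + (h/2)·(k1 + k2).
0.000000: (0.170000, 1.800000)
  k1 = (-0.059840, -1.409400)
  predictor → (0.159827, 1.560402)
  k2 = (-0.006860, -1.239256)
  → (0.164331, 1.574864)
0.170000: (0.164331, 1.574864)
  k1 = (-0.010119, -1.242940)
  predictor → (0.162610, 1.363564)
  k2 = (0.034311, -1.078755)
  → (0.166387, 1.377520)
(x(0.34), y(0.34)) ≈ (0.1664, 1.3775)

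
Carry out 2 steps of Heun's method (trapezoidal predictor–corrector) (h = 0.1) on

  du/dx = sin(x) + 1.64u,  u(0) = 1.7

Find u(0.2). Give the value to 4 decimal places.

2.3785

Heun: k1 = f(x_n, u_n); k2 = f(x_n + h, u_n + h·k1); u_{n+1} = u_n + (h/2)·(k1 + k2).
x=0.000000, u=1.700000:
  k1 = f(0.000000, 1.700000) = 2.788000
  k2 = f(0.100000, 1.978800) = 3.345065
  u ← 1.700000 + (0.1/2)·(2.788000 + 3.345065) = 2.006653
x=0.100000, u=2.006653:
  k1 = f(0.100000, 2.006653) = 3.390745
  k2 = f(0.200000, 2.345728) = 4.045663
  u ← 2.006653 + (0.1/2)·(3.390745 + 4.045663) = 2.378474
u(0.2) ≈ 2.3785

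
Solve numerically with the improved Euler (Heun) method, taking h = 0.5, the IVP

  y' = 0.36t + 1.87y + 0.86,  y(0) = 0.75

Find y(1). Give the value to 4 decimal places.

6.6319

Heun: k1 = f(t_n, y_n); k2 = f(t_n + h, y_n + h·k1); y_{n+1} = y_n + (h/2)·(k1 + k2).
t=0.000000, y=0.750000:
  k1 = f(0.000000, 0.750000) = 2.262500
  k2 = f(0.500000, 1.881250) = 4.557938
  y ← 0.750000 + (0.5/2)·(2.262500 + 4.557938) = 2.455109
t=0.500000, y=2.455109:
  k1 = f(0.500000, 2.455109) = 5.631055
  k2 = f(1.000000, 5.270637) = 11.076091
  y ← 2.455109 + (0.5/2)·(5.631055 + 11.076091) = 6.631896
y(1) ≈ 6.6319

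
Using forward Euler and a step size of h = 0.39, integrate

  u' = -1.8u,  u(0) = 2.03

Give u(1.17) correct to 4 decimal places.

Euler: u_{n+1} = u_n + h·f(t_n, u_n).
t=0.000000, u=2.030000: f=-3.654000 → u ← 2.030000 + 0.39·(-3.654000) = 0.604940
t=0.390000, u=0.604940: f=-1.088892 → u ← 0.604940 + 0.39·(-1.088892) = 0.180272
t=0.780000, u=0.180272: f=-0.324490 → u ← 0.180272 + 0.39·(-0.324490) = 0.053721
u(1.17) ≈ 0.0537

0.0537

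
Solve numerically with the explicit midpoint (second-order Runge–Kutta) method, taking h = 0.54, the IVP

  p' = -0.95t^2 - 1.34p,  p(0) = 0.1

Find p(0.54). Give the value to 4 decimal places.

0.0164

Midpoint: k1 = f(t_n, p_n); k2 = f(t_n + h/2, p_n + (h/2)·k1); p_{n+1} = p_n + h·k2.
t=0.000000, p=0.100000:
  k1 = f(0.000000, 0.100000) = -0.134000
  k2 = f(0.270000, 0.063820) = -0.154774
  p ← 0.100000 + 0.54·(-0.154774) = 0.016422
p(0.54) ≈ 0.0164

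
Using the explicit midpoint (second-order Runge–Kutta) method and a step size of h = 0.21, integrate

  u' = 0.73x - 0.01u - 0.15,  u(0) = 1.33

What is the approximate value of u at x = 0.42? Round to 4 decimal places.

Midpoint: k1 = f(x_n, u_n); k2 = f(x_n + h/2, u_n + (h/2)·k1); u_{n+1} = u_n + h·k2.
x=0.000000, u=1.330000:
  k1 = f(0.000000, 1.330000) = -0.163300
  k2 = f(0.105000, 1.312854) = -0.086479
  u ← 1.330000 + 0.21·(-0.086479) = 1.311840
x=0.210000, u=1.311840:
  k1 = f(0.210000, 1.311840) = -0.009818
  k2 = f(0.315000, 1.310809) = 0.066842
  u ← 1.311840 + 0.21·0.066842 = 1.325876
u(0.42) ≈ 1.3259

1.3259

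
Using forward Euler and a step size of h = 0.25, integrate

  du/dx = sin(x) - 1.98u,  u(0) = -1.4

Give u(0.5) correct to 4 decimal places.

-0.2952

Euler: u_{n+1} = u_n + h·f(x_n, u_n).
x=0.000000, u=-1.400000: f=2.772000 → u ← -1.400000 + 0.25·2.772000 = -0.707000
x=0.250000, u=-0.707000: f=1.647264 → u ← -0.707000 + 0.25·1.647264 = -0.295184
u(0.5) ≈ -0.2952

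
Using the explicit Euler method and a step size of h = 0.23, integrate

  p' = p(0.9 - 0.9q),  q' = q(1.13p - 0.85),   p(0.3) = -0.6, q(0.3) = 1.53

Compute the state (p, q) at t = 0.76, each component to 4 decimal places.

-0.5350, 0.6605

Euler on (p,q): p_{n+1} = p_n + h·p', q_{n+1} = q_n + h·q'.
0.300000: (-0.600000, 1.530000); f=(0.286200, -2.337840) → (-0.534174, 0.992297)
0.530000: (-0.534174, 0.992297); f=(-0.003703, -1.442419) → (-0.535026, 0.660540)
(p(0.76), q(0.76)) ≈ (-0.5350, 0.6605)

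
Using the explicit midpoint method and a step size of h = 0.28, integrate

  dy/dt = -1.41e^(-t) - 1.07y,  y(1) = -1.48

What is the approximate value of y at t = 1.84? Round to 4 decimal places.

-0.7893

Midpoint: k1 = f(t_n, y_n); k2 = f(t_n + h/2, y_n + (h/2)·k1); y_{n+1} = y_n + h·k2.
t=1.000000, y=-1.480000:
  k1 = f(1.000000, -1.480000) = 1.064890
  k2 = f(1.140000, -1.330915) = 0.973135
  y ← -1.480000 + 0.28·0.973135 = -1.207522
t=1.280000, y=-1.207522:
  k1 = f(1.280000, -1.207522) = 0.900016
  k2 = f(1.420000, -1.081520) = 0.816410
  y ← -1.207522 + 0.28·0.816410 = -0.978928
t=1.560000, y=-0.978928:
  k1 = f(1.560000, -0.978928) = 0.751161
  k2 = f(1.700000, -0.873765) = 0.677345
  y ← -0.978928 + 0.28·0.677345 = -0.789271
y(1.84) ≈ -0.7893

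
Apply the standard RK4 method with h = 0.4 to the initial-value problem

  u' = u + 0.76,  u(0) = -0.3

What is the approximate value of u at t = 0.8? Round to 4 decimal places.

0.2636

RK4: k1 = f(t_n, u_n); k2 = f(t_n + h/2, u_n + (h/2)·k1); k3 = f(t_n + h/2, u_n + (h/2)·k2); k4 = f(t_n + h, u_n + h·k3); u_{n+1} = u_n + (h/6)·(k1 + 2k2 + 2k3 + k4).
t=0.000000, u=-0.300000:
  k1 = f(0.000000, -0.300000) = 0.460000
  k2 = f(0.200000, -0.208000) = 0.552000
  k3 = f(0.200000, -0.189600) = 0.570400
  k4 = f(0.400000, -0.071840) = 0.688160
  u ← -0.300000 + (0.4/6)·(k1 + 2k2 + 2k3 + k4) = -0.073803
t=0.400000, u=-0.073803:
  k1 = f(0.400000, -0.073803) = 0.686197
  k2 = f(0.600000, 0.063437) = 0.823437
  k3 = f(0.600000, 0.090885) = 0.850885
  k4 = f(0.800000, 0.266551) = 1.026551
  u ← -0.073803 + (0.4/6)·(k1 + 2k2 + 2k3 + k4) = 0.263623
u(0.8) ≈ 0.2636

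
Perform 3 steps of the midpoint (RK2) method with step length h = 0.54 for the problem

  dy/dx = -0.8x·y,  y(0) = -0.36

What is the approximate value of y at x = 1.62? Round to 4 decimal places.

Midpoint: k1 = f(x_n, y_n); k2 = f(x_n + h/2, y_n + (h/2)·k1); y_{n+1} = y_n + h·k2.
x=0.000000, y=-0.360000:
  k1 = f(0.000000, -0.360000) = 0.000000
  k2 = f(0.270000, -0.360000) = 0.077760
  y ← -0.360000 + 0.54·0.077760 = -0.318010
x=0.540000, y=-0.318010:
  k1 = f(0.540000, -0.318010) = 0.137380
  k2 = f(0.810000, -0.280917) = 0.182034
  y ← -0.318010 + 0.54·0.182034 = -0.219711
x=1.080000, y=-0.219711:
  k1 = f(1.080000, -0.219711) = 0.189830
  k2 = f(1.350000, -0.168457) = 0.181933
  y ← -0.219711 + 0.54·0.181933 = -0.121467
y(1.62) ≈ -0.1215

-0.1215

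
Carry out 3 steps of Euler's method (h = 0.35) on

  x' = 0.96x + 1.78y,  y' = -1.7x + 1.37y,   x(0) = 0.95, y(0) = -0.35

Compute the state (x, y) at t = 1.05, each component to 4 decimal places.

Euler on (x,y): x_{n+1} = x_n + h·x', y_{n+1} = y_n + h·y'.
0.000000: (0.950000, -0.350000); f=(0.289000, -2.094500) → (1.051150, -1.083075)
0.350000: (1.051150, -1.083075); f=(-0.918770, -3.270768) → (0.729581, -2.227844)
0.700000: (0.729581, -2.227844); f=(-3.265164, -4.292433) → (-0.413227, -3.730195)
(x(1.05), y(1.05)) ≈ (-0.4132, -3.7302)

-0.4132, -3.7302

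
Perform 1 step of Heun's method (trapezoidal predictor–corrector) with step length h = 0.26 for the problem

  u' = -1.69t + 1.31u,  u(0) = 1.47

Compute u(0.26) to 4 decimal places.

1.9988

Heun: k1 = f(t_n, u_n); k2 = f(t_n + h, u_n + h·k1); u_{n+1} = u_n + (h/2)·(k1 + k2).
t=0.000000, u=1.470000:
  k1 = f(0.000000, 1.470000) = 1.925700
  k2 = f(0.260000, 1.970682) = 2.142193
  u ← 1.470000 + (0.26/2)·(1.925700 + 2.142193) = 1.998826
u(0.26) ≈ 1.9988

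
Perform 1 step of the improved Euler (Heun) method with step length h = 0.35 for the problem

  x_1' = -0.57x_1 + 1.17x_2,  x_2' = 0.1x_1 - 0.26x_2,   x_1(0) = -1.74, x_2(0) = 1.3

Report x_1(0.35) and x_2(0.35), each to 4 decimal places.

-0.9849, 1.1443

Heun on (x_1,x_2): k1 = f(x_n, state_n); k2 = f(x_n + h, state_n + h·k1); state_{n+1} = state_n + (h/2)·(k1 + k2).
0.000000: (-1.740000, 1.300000)
  k1 = (2.512800, -0.512000)
  predictor → (-0.860520, 1.120800)
  k2 = (1.801832, -0.377460)
  → (-0.984939, 1.144345)
(x_1(0.35), x_2(0.35)) ≈ (-0.9849, 1.1443)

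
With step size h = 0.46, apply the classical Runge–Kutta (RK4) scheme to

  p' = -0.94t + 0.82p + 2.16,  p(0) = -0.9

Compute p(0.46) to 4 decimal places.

RK4: k1 = f(t_n, p_n); k2 = f(t_n + h/2, p_n + (h/2)·k1); k3 = f(t_n + h/2, p_n + (h/2)·k2); k4 = f(t_n + h, p_n + h·k3); p_{n+1} = p_n + (h/6)·(k1 + 2k2 + 2k3 + k4).
t=0.000000, p=-0.900000:
  k1 = f(0.000000, -0.900000) = 1.422000
  k2 = f(0.230000, -0.572940) = 1.473989
  k3 = f(0.230000, -0.560982) = 1.483794
  k4 = f(0.460000, -0.217455) = 1.549287
  p ← -0.900000 + (0.46/6)·(k1 + 2k2 + 2k3 + k4) = -0.218674
p(0.46) ≈ -0.2187

-0.2187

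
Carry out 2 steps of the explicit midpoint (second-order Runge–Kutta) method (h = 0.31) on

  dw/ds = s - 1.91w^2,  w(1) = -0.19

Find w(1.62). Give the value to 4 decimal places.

0.5435

Midpoint: k1 = f(s_n, w_n); k2 = f(s_n + h/2, w_n + (h/2)·k1); w_{n+1} = w_n + h·k2.
s=1.000000, w=-0.190000:
  k1 = f(1.000000, -0.190000) = 0.931049
  k2 = f(1.155000, -0.045687) = 1.151013
  w ← -0.190000 + 0.31·1.151013 = 0.166814
s=1.310000, w=0.166814:
  k1 = f(1.310000, 0.166814) = 1.256851
  k2 = f(1.465000, 0.361626) = 1.215223
  w ← 0.166814 + 0.31·1.215223 = 0.543533
w(1.62) ≈ 0.5435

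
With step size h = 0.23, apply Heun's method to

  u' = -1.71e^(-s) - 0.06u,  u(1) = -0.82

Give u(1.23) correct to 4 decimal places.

Heun: k1 = f(s_n, u_n); k2 = f(s_n + h, u_n + h·k1); u_{n+1} = u_n + (h/2)·(k1 + k2).
s=1.000000, u=-0.820000:
  k1 = f(1.000000, -0.820000) = -0.579874
  k2 = f(1.230000, -0.953371) = -0.442618
  u ← -0.820000 + (0.23/2)·(-0.579874 + (-0.442618)) = -0.937587
u(1.23) ≈ -0.9376

-0.9376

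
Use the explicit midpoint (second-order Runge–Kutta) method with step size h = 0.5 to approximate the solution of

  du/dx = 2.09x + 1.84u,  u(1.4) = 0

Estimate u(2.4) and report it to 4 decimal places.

Midpoint: k1 = f(x_n, u_n); k2 = f(x_n + h/2, u_n + (h/2)·k1); u_{n+1} = u_n + h·k2.
x=1.400000, u=0.000000:
  k1 = f(1.400000, 0.000000) = 2.926000
  k2 = f(1.650000, 0.731500) = 4.794460
  u ← 0.000000 + 0.5·4.794460 = 2.397230
x=1.900000, u=2.397230:
  k1 = f(1.900000, 2.397230) = 8.381903
  k2 = f(2.150000, 4.492706) = 12.760079
  u ← 2.397230 + 0.5·12.760079 = 8.777269
u(2.4) ≈ 8.7773

8.7773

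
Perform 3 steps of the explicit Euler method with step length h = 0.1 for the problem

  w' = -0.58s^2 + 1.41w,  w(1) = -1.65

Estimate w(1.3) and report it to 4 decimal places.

-2.6901

Euler: w_{n+1} = w_n + h·f(s_n, w_n).
s=1.000000, w=-1.650000: f=-2.906500 → w ← -1.650000 + 0.1·(-2.906500) = -1.940650
s=1.100000, w=-1.940650: f=-3.438117 → w ← -1.940650 + 0.1·(-3.438117) = -2.284462
s=1.200000, w=-2.284462: f=-4.056291 → w ← -2.284462 + 0.1·(-4.056291) = -2.690091
w(1.3) ≈ -2.6901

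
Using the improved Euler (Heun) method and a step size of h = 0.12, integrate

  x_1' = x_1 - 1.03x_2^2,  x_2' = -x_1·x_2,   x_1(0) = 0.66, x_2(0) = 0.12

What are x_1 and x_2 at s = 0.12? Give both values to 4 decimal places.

0.7422, 0.1104

Heun on (x_1,x_2): k1 = f(s_n, state_n); k2 = f(s_n + h, state_n + h·k1); state_{n+1} = state_n + (h/2)·(k1 + k2).
0.000000: (0.660000, 0.120000)
  k1 = (0.645168, -0.079200)
  predictor → (0.737420, 0.110496)
  k2 = (0.724845, -0.081482)
  → (0.742201, 0.110359)
(x_1(0.12), x_2(0.12)) ≈ (0.7422, 0.1104)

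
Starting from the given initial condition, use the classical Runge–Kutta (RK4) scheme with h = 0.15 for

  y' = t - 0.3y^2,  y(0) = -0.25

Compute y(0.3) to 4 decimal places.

RK4: k1 = f(t_n, y_n); k2 = f(t_n + h/2, y_n + (h/2)·k1); k3 = f(t_n + h/2, y_n + (h/2)·k2); k4 = f(t_n + h, y_n + h·k3); y_{n+1} = y_n + (h/6)·(k1 + 2k2 + 2k3 + k4).
t=0.000000, y=-0.250000:
  k1 = f(0.000000, -0.250000) = -0.018750
  k2 = f(0.075000, -0.251406) = 0.056038
  k3 = f(0.075000, -0.245797) = 0.056875
  k4 = f(0.150000, -0.241469) = 0.132508
  y ← -0.250000 + (0.15/6)·(k1 + 2k2 + 2k3 + k4) = -0.241510
t=0.150000, y=-0.241510:
  k1 = f(0.150000, -0.241510) = 0.132502
  k2 = f(0.225000, -0.231573) = 0.208912
  k3 = f(0.225000, -0.225842) = 0.209699
  k4 = f(0.300000, -0.210056) = 0.286763
  y ← -0.241510 + (0.15/6)·(k1 + 2k2 + 2k3 + k4) = -0.210098
y(0.3) ≈ -0.2101

-0.2101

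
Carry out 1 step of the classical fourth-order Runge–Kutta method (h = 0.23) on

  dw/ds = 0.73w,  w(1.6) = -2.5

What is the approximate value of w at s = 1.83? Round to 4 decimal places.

RK4: k1 = f(s_n, w_n); k2 = f(s_n + h/2, w_n + (h/2)·k1); k3 = f(s_n + h/2, w_n + (h/2)·k2); k4 = f(s_n + h, w_n + h·k3); w_{n+1} = w_n + (h/6)·(k1 + 2k2 + 2k3 + k4).
s=1.600000, w=-2.500000:
  k1 = f(1.600000, -2.500000) = -1.825000
  k2 = f(1.715000, -2.709875) = -1.978209
  k3 = f(1.715000, -2.727494) = -1.991071
  k4 = f(1.830000, -2.957946) = -2.159301
  w ← -2.500000 + (0.23/6)·(k1 + 2k2 + 2k3 + k4) = -2.957043
w(1.83) ≈ -2.9570

-2.9570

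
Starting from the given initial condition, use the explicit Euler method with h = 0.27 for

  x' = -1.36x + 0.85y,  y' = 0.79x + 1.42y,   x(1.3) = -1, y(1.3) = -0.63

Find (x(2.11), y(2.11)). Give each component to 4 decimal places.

Euler on (x,y): x_{n+1} = x_n + h·x', y_{n+1} = y_n + h·y'.
1.300000: (-1.000000, -0.630000); f=(0.824500, -1.684600) → (-0.777385, -1.084842)
1.570000: (-0.777385, -1.084842); f=(0.135128, -2.154610) → (-0.740900, -1.666587)
1.840000: (-0.740900, -1.666587); f=(-0.408974, -2.951864) → (-0.851323, -2.463590)
(x(2.11), y(2.11)) ≈ (-0.8513, -2.4636)

-0.8513, -2.4636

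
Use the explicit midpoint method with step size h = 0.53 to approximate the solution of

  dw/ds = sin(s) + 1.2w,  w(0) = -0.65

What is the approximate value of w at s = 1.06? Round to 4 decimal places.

-1.4777

Midpoint: k1 = f(s_n, w_n); k2 = f(s_n + h/2, w_n + (h/2)·k1); w_{n+1} = w_n + h·k2.
s=0.000000, w=-0.650000:
  k1 = f(0.000000, -0.650000) = -0.780000
  k2 = f(0.265000, -0.856700) = -0.766131
  w ← -0.650000 + 0.53·(-0.766131) = -1.056049
s=0.530000, w=-1.056049:
  k1 = f(0.530000, -1.056049) = -0.761726
  k2 = f(0.795000, -1.257907) = -0.795624
  w ← -1.056049 + 0.53·(-0.795624) = -1.477730
w(1.06) ≈ -1.4777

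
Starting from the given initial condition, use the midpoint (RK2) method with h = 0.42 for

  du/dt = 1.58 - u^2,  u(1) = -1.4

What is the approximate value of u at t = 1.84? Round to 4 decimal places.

-2.5092

Midpoint: k1 = f(t_n, u_n); k2 = f(t_n + h/2, u_n + (h/2)·k1); u_{n+1} = u_n + h·k2.
t=1.000000, u=-1.400000:
  k1 = f(1.000000, -1.400000) = -0.380000
  k2 = f(1.210000, -1.479800) = -0.609808
  u ← -1.400000 + 0.42·(-0.609808) = -1.656119
t=1.420000, u=-1.656119:
  k1 = f(1.420000, -1.656119) = -1.162731
  k2 = f(1.630000, -1.900293) = -2.031113
  u ← -1.656119 + 0.42·(-2.031113) = -2.509187
u(1.84) ≈ -2.5092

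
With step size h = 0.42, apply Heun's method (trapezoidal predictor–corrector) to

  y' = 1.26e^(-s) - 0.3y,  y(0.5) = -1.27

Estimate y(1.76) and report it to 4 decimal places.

-0.4316

Heun: k1 = f(s_n, y_n); k2 = f(s_n + h, y_n + h·k1); y_{n+1} = y_n + (h/2)·(k1 + k2).
s=0.500000, y=-1.270000:
  k1 = f(0.500000, -1.270000) = 1.145229
  k2 = f(0.920000, -0.789004) = 0.738835
  y ← -1.270000 + (0.42/2)·(1.145229 + 0.738835) = -0.874347
s=0.920000, y=-0.874347:
  k1 = f(0.920000, -0.874347) = 0.764438
  k2 = f(1.340000, -0.553283) = 0.495910
  y ← -0.874347 + (0.42/2)·(0.764438 + 0.495910) = -0.609673
s=1.340000, y=-0.609673:
  k1 = f(1.340000, -0.609673) = 0.512828
  k2 = f(1.760000, -0.394286) = 0.335062
  y ← -0.609673 + (0.42/2)·(0.512828 + 0.335062) = -0.431617
y(1.76) ≈ -0.4316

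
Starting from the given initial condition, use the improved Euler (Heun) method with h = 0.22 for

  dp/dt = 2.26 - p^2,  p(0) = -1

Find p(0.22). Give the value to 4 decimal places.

-0.6703

Heun: k1 = f(t_n, p_n); k2 = f(t_n + h, p_n + h·k1); p_{n+1} = p_n + (h/2)·(k1 + k2).
t=0.000000, p=-1.000000:
  k1 = f(0.000000, -1.000000) = 1.260000
  k2 = f(0.220000, -0.722800) = 1.737560
  p ← -1.000000 + (0.22/2)·(1.260000 + 1.737560) = -0.670268
p(0.22) ≈ -0.6703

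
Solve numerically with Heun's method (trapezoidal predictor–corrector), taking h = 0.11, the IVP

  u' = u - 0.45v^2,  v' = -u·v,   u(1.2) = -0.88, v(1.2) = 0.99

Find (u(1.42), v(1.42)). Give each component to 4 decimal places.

-1.2290, 1.2436

Heun on (u,v): k1 = f(t_n, state_n); k2 = f(t_n + h, state_n + h·k1); state_{n+1} = state_n + (h/2)·(k1 + k2).
1.200000: (-0.880000, 0.990000)
  k1 = (-1.321045, 0.871200)
  predictor → (-1.025315, 1.085832)
  k2 = (-1.555879, 1.113320)
  → (-1.038231, 1.099149)
1.310000: (-1.038231, 1.099149)
  k1 = (-1.581888, 1.141170)
  predictor → (-1.212239, 1.224677)
  k2 = (-1.887164, 1.484601)
  → (-1.229029, 1.243566)
(u(1.42), v(1.42)) ≈ (-1.2290, 1.2436)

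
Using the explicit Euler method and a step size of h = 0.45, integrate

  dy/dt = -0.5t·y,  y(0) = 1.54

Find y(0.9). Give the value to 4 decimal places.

1.3841

Euler: y_{n+1} = y_n + h·f(t_n, y_n).
t=0.000000, y=1.540000: f=0.000000 → y ← 1.540000 + 0.45·0.000000 = 1.540000
t=0.450000, y=1.540000: f=-0.346500 → y ← 1.540000 + 0.45·(-0.346500) = 1.384075
y(0.9) ≈ 1.3841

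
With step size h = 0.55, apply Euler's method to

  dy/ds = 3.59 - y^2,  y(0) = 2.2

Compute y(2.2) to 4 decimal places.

2.2553

Euler: y_{n+1} = y_n + h·f(s_n, y_n).
s=0.000000, y=2.200000: f=-1.250000 → y ← 2.200000 + 0.55·(-1.250000) = 1.512500
s=0.550000, y=1.512500: f=1.302344 → y ← 1.512500 + 0.55·1.302344 = 2.228789
s=1.100000, y=2.228789: f=-1.377501 → y ← 2.228789 + 0.55·(-1.377501) = 1.471164
s=1.650000, y=1.471164: f=1.425677 → y ← 1.471164 + 0.55·1.425677 = 2.255286
y(2.2) ≈ 2.2553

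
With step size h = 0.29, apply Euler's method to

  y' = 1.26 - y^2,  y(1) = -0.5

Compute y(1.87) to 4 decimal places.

0.5051

Euler: y_{n+1} = y_n + h·f(t_n, y_n).
t=1.000000, y=-0.500000: f=1.010000 → y ← -0.500000 + 0.29·1.010000 = -0.207100
t=1.290000, y=-0.207100: f=1.217110 → y ← -0.207100 + 0.29·1.217110 = 0.145862
t=1.580000, y=0.145862: f=1.238724 → y ← 0.145862 + 0.29·1.238724 = 0.505092
y(1.87) ≈ 0.5051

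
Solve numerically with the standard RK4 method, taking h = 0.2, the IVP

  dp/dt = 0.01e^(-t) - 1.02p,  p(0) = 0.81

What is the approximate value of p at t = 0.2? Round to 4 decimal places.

0.6622

RK4: k1 = f(t_n, p_n); k2 = f(t_n + h/2, p_n + (h/2)·k1); k3 = f(t_n + h/2, p_n + (h/2)·k2); k4 = f(t_n + h, p_n + h·k3); p_{n+1} = p_n + (h/6)·(k1 + 2k2 + 2k3 + k4).
t=0.000000, p=0.810000:
  k1 = f(0.000000, 0.810000) = -0.816200
  k2 = f(0.100000, 0.728380) = -0.733899
  k3 = f(0.100000, 0.736610) = -0.742294
  k4 = f(0.200000, 0.661541) = -0.666585
  p ← 0.810000 + (0.2/6)·(k1 + 2k2 + 2k3 + k4) = 0.662161
p(0.2) ≈ 0.6622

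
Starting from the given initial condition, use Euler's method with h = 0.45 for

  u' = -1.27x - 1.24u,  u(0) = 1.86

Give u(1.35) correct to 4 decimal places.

Euler: u_{n+1} = u_n + h·f(x_n, u_n).
x=0.000000, u=1.860000: f=-2.306400 → u ← 1.860000 + 0.45·(-2.306400) = 0.822120
x=0.450000, u=0.822120: f=-1.590929 → u ← 0.822120 + 0.45·(-1.590929) = 0.106202
x=0.900000, u=0.106202: f=-1.274691 → u ← 0.106202 + 0.45·(-1.274691) = -0.467409
u(1.35) ≈ -0.4674

-0.4674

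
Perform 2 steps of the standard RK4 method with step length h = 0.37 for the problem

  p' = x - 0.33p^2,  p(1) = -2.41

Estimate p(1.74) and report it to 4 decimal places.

RK4: k1 = f(x_n, p_n); k2 = f(x_n + h/2, p_n + (h/2)·k1); k3 = f(x_n + h/2, p_n + (h/2)·k2); k4 = f(x_n + h, p_n + h·k3); p_{n+1} = p_n + (h/6)·(k1 + 2k2 + 2k3 + k4).
x=1.000000, p=-2.410000:
  k1 = f(1.000000, -2.410000) = -0.916673
  k2 = f(1.185000, -2.579585) = -1.010905
  k3 = f(1.185000, -2.597017) = -1.040685
  k4 = f(1.370000, -2.795053) = -1.208067
  p ← -2.410000 + (0.37/6)·(k1 + 2k2 + 2k3 + k4) = -2.794055
x=1.370000, p=-2.794055:
  k1 = f(1.370000, -2.794055) = -1.206225
  k2 = f(1.555000, -3.017207) = -1.449167
  k3 = f(1.555000, -3.062151) = -1.539333
  k4 = f(1.740000, -3.363608) = -1.993574
  p ← -2.794055 + (0.37/6)·(k1 + 2k2 + 2k3 + k4) = -3.359958
p(1.74) ≈ -3.3600

-3.3600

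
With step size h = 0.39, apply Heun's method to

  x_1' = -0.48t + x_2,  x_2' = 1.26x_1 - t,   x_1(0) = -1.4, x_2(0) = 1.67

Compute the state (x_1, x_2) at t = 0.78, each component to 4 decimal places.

-0.7309, 0.4703

Heun on (x_1,x_2): k1 = f(t_n, state_n); k2 = f(t_n + h, state_n + h·k1); state_{n+1} = state_n + (h/2)·(k1 + k2).
0.000000: (-1.400000, 1.670000)
  k1 = (1.670000, -1.764000)
  predictor → (-0.748700, 0.982040)
  k2 = (0.794840, -1.333362)
  → (-0.919356, 1.066014)
0.390000: (-0.919356, 1.066014)
  k1 = (0.878814, -1.548389)
  predictor → (-0.576619, 0.462143)
  k2 = (0.087743, -1.506539)
  → (-0.730878, 0.470303)
(x_1(0.78), x_2(0.78)) ≈ (-0.7309, 0.4703)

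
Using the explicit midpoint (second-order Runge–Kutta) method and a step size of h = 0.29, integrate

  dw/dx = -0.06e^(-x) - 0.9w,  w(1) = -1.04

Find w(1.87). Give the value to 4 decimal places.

Midpoint: k1 = f(x_n, w_n); k2 = f(x_n + h/2, w_n + (h/2)·k1); w_{n+1} = w_n + h·k2.
x=1.000000, w=-1.040000:
  k1 = f(1.000000, -1.040000) = 0.913927
  k2 = f(1.145000, -0.907481) = 0.797639
  w ← -1.040000 + 0.29·0.797639 = -0.808685
x=1.290000, w=-0.808685:
  k1 = f(1.290000, -0.808685) = 0.711300
  k2 = f(1.435000, -0.705546) = 0.620705
  w ← -0.808685 + 0.29·0.620705 = -0.628680
x=1.580000, w=-0.628680:
  k1 = f(1.580000, -0.628680) = 0.553454
  k2 = f(1.725000, -0.548430) = 0.482896
  w ← -0.628680 + 0.29·0.482896 = -0.488640
w(1.87) ≈ -0.4886

-0.4886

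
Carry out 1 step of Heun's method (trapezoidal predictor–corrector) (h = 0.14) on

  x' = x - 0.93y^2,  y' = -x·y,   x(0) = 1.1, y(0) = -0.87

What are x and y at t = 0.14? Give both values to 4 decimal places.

1.1733, -0.7435

Heun on (x,y): k1 = f(t_n, state_n); k2 = f(t_n + h, state_n + h·k1); state_{n+1} = state_n + (h/2)·(k1 + k2).
0.000000: (1.100000, -0.870000)
  k1 = (0.396083, 0.957000)
  predictor → (1.155452, -0.736020)
  k2 = (0.651647, 0.850436)
  → (1.173341, -0.743480)
(x(0.14), y(0.14)) ≈ (1.1733, -0.7435)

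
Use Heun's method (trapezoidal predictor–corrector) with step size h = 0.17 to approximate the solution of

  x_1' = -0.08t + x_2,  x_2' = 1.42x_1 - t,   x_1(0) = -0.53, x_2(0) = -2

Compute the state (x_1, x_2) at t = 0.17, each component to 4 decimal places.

Heun on (x_1,x_2): k1 = f(t_n, state_n); k2 = f(t_n + h, state_n + h·k1); state_{n+1} = state_n + (h/2)·(k1 + k2).
0.000000: (-0.530000, -2.000000)
  k1 = (-2.000000, -0.752600)
  predictor → (-0.870000, -2.127942)
  k2 = (-2.141542, -1.405400)
  → (-0.882031, -2.183430)
(x_1(0.17), x_2(0.17)) ≈ (-0.8820, -2.1834)

-0.8820, -2.1834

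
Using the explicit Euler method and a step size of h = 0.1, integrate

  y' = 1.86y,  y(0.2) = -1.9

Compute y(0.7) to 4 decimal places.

Euler: y_{n+1} = y_n + h·f(s_n, y_n).
s=0.200000, y=-1.900000: f=-3.534000 → y ← -1.900000 + 0.1·(-3.534000) = -2.253400
s=0.300000, y=-2.253400: f=-4.191324 → y ← -2.253400 + 0.1·(-4.191324) = -2.672532
s=0.400000, y=-2.672532: f=-4.970910 → y ← -2.672532 + 0.1·(-4.970910) = -3.169623
s=0.500000, y=-3.169623: f=-5.895500 → y ← -3.169623 + 0.1·(-5.895500) = -3.759173
s=0.600000, y=-3.759173: f=-6.992062 → y ← -3.759173 + 0.1·(-6.992062) = -4.458380
y(0.7) ≈ -4.4584

-4.4584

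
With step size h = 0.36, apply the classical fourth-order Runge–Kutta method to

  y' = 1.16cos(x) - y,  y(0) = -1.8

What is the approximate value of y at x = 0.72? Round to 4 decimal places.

-0.3402

RK4: k1 = f(x_n, y_n); k2 = f(x_n + h/2, y_n + (h/2)·k1); k3 = f(x_n + h/2, y_n + (h/2)·k2); k4 = f(x_n + h, y_n + h·k3); y_{n+1} = y_n + (h/6)·(k1 + 2k2 + 2k3 + k4).
x=0.000000, y=-1.800000:
  k1 = f(0.000000, -1.800000) = 2.960000
  k2 = f(0.180000, -1.267200) = 2.408459
  k3 = f(0.180000, -1.366477) = 2.507736
  k4 = f(0.360000, -0.897215) = 1.982855
  y ← -1.800000 + (0.36/6)·(k1 + 2k2 + 2k3 + k4) = -0.913485
x=0.360000, y=-0.913485:
  k1 = f(0.360000, -0.913485) = 1.999126
  k2 = f(0.540000, -0.553643) = 1.548585
  k3 = f(0.540000, -0.634740) = 1.629682
  k4 = f(0.720000, -0.326800) = 1.198894
  y ← -0.913485 + (0.36/6)·(k1 + 2k2 + 2k3 + k4) = -0.340212
y(0.72) ≈ -0.3402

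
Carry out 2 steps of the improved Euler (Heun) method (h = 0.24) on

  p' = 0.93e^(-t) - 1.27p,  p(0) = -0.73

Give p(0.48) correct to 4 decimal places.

Heun: k1 = f(t_n, p_n); k2 = f(t_n + h, p_n + h·k1); p_{n+1} = p_n + (h/2)·(k1 + k2).
t=0.000000, p=-0.730000:
  k1 = f(0.000000, -0.730000) = 1.857100
  k2 = f(0.240000, -0.284296) = 1.092620
  p ← -0.730000 + (0.24/2)·(1.857100 + 1.092620) = -0.376034
t=0.240000, p=-0.376034:
  k1 = f(0.240000, -0.376034) = 1.209127
  k2 = f(0.480000, -0.085843) = 0.684489
  p ← -0.376034 + (0.24/2)·(1.209127 + 0.684489) = -0.148800
p(0.48) ≈ -0.1488

-0.1488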